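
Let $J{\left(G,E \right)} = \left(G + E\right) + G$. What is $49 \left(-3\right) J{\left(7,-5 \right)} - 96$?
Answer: $-1419$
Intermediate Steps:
$J{\left(G,E \right)} = E + 2 G$ ($J{\left(G,E \right)} = \left(E + G\right) + G = E + 2 G$)
$49 \left(-3\right) J{\left(7,-5 \right)} - 96 = 49 \left(-3\right) \left(-5 + 2 \cdot 7\right) - 96 = - 147 \left(-5 + 14\right) - 96 = \left(-147\right) 9 - 96 = -1323 - 96 = -1419$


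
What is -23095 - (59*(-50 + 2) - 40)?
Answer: -20223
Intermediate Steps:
-23095 - (59*(-50 + 2) - 40) = -23095 - (59*(-48) - 40) = -23095 - (-2832 - 40) = -23095 - 1*(-2872) = -23095 + 2872 = -20223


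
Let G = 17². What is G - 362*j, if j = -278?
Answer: 100925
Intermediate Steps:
G = 289
G - 362*j = 289 - 362*(-278) = 289 + 100636 = 100925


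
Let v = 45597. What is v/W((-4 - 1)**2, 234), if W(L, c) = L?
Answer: 45597/25 ≈ 1823.9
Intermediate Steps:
v/W((-4 - 1)**2, 234) = 45597/((-4 - 1)**2) = 45597/((-5)**2) = 45597/25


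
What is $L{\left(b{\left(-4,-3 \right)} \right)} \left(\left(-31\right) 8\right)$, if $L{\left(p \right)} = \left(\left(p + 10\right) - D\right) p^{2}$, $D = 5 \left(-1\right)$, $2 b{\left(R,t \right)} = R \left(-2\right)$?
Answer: $-75392$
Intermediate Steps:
$b{\left(R,t \right)} = - R$ ($b{\left(R,t \right)} = \frac{R \left(-2\right)}{2} = \frac{\left(-2\right) R}{2} = - R$)
$D = -5$
$L{\left(p \right)} = p^{2} \left(15 + p\right)$ ($L{\left(p \right)} = \left(\left(p + 10\right) - -5\right) p^{2} = \left(\left(10 + p\right) + 5\right) p^{2} = \left(15 + p\right) p^{2} = p^{2} \left(15 + p\right)$)
$L{\left(b{\left(-4,-3 \right)} \right)} \left(\left(-31\right) 8\right) = \left(\left(-1\right) \left(-4\right)\right)^{2} \left(15 - -4\right) \left(\left(-31\right) 8\right) = 4^{2} \left(15 + 4\right) \left(-248\right) = 16 \cdot 19 \left(-248\right) = 304 \left(-248\right) = -75392$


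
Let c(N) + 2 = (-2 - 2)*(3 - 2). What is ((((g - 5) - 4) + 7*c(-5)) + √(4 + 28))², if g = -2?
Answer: 2841 - 424*√2 ≈ 2241.4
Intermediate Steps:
c(N) = -6 (c(N) = -2 + (-2 - 2)*(3 - 2) = -2 - 4*1 = -2 - 4 = -6)
((((g - 5) - 4) + 7*c(-5)) + √(4 + 28))² = ((((-2 - 5) - 4) + 7*(-6)) + √(4 + 28))² = (((-7 - 4) - 42) + √32)² = ((-11 - 42) + 4*√2)² = (-53 + 4*√2)²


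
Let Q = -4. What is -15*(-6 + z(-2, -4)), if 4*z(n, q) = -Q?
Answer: 75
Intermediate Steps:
z(n, q) = 1 (z(n, q) = (-1*(-4))/4 = (1/4)*4 = 1)
-15*(-6 + z(-2, -4)) = -15*(-6 + 1) = -15*(-5) = 75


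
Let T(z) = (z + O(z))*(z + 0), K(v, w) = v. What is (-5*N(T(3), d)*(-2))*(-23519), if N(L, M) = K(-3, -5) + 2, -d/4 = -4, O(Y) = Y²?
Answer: 235190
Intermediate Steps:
T(z) = z*(z + z²) (T(z) = (z + z²)*(z + 0) = (z + z²)*z = z*(z + z²))
d = 16 (d = -4*(-4) = 16)
N(L, M) = -1 (N(L, M) = -3 + 2 = -1)
(-5*N(T(3), d)*(-2))*(-23519) = (-5*(-1)*(-2))*(-23519) = (5*(-2))*(-23519) = -10*(-23519) = 235190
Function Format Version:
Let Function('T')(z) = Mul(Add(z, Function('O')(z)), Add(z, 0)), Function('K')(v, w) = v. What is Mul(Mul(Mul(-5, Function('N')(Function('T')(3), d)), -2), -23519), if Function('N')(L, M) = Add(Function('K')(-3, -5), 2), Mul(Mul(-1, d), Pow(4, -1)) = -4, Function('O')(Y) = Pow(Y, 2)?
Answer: 235190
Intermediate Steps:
Function('T')(z) = Mul(z, Add(z, Pow(z, 2))) (Function('T')(z) = Mul(Add(z, Pow(z, 2)), Add(z, 0)) = Mul(Add(z, Pow(z, 2)), z) = Mul(z, Add(z, Pow(z, 2))))
d = 16 (d = Mul(-4, -4) = 16)
Function('N')(L, M) = -1 (Function('N')(L, M) = Add(-3, 2) = -1)
Mul(Mul(Mul(-5, Function('N')(Function('T')(3), d)), -2), -23519) = Mul(Mul(Mul(-5, -1), -2), -23519) = Mul(Mul(5, -2), -23519) = Mul(-10, -23519) = 235190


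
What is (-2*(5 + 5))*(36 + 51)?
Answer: -1740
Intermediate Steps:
(-2*(5 + 5))*(36 + 51) = -2*10*87 = -20*87 = -1740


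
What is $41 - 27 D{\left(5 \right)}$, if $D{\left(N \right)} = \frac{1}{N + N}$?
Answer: $\frac{383}{10} \approx 38.3$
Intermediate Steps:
$D{\left(N \right)} = \frac{1}{2 N}$
$41 - 27 D{\left(5 \right)} = 41 - 27 \frac{1}{2 \cdot 5} = 41 - 27 \cdot \frac{1}{2} \cdot \frac{1}{5} = 41 - \frac{27}{10} = \frac{383}{10}$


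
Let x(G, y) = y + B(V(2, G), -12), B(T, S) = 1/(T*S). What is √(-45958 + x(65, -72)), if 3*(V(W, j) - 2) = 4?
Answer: I*√18412010/20 ≈ 214.55*I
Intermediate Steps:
V(W, j) = 10/3 (V(W, j) = 2 + (⅓)*4 = 2 + 4/3 = 10/3)
B(T, S) = 1/(S*T)
x(G, y) = -1/40 + y (x(G, y) = y + 1/((-12)*(10/3)) = y - 1/12*3/10 = y - 1/40 = -1/40 + y)
√(-45958 + x(65, -72)) = √(-45958 + (-1/40 - 72)) = √(-45958 - 2881/40) = √(-1841201/40) = I*√18412010/20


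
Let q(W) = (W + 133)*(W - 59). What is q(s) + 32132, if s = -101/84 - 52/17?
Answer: 48915596545/2039184 ≈ 23988.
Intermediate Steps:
s = -6085/1428 (s = -101*1/84 - 52*1/17 = -101/84 - 52/17 = -6085/1428 ≈ -4.2612)
q(W) = (-59 + W)*(133 + W) (q(W) = (133 + W)*(-59 + W) = (-59 + W)*(133 + W))
q(s) + 32132 = (-7847 + (-6085/1428)**2 + 74*(-6085/1428)) + 32132 = (-7847 + 37027225/2039184 - 225145/714) + 32132 = -16607463743/2039184 + 32132 = 48915596545/2039184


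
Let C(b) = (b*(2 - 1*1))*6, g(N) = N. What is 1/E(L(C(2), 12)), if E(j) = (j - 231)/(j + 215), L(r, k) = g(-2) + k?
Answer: -225/221 ≈ -1.0181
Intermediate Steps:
C(b) = 6*b (C(b) = (b*(2 - 1))*6 = (b*1)*6 = b*6 = 6*b)
L(r, k) = -2 + k
E(j) = (-231 + j)/(215 + j)
1/E(L(C(2), 12)) = 1/((-231 + (-2 + 12))/(215 + (-2 + 12))) = 1/((-231 + 10)/(215 + 10)) = 1/(-221/225) = -225/221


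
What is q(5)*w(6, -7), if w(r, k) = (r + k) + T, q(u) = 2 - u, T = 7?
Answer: -18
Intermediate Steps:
w(r, k) = 7 + k + r (w(r, k) = (r + k) + 7 = (k + r) + 7 = 7 + k + r)
q(5)*w(6, -7) = (2 - 1*5)*(7 - 7 + 6) = (2 - 5)*6 = -3*6 = -18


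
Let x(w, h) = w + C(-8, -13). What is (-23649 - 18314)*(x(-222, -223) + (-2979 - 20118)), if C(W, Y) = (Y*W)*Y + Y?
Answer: 1035814692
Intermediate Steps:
C(W, Y) = Y + W*Y**2 (C(W, Y) = (W*Y)*Y + Y = W*Y**2 + Y = Y + W*Y**2)
x(w, h) = -1365 + w (x(w, h) = w - 13*(1 - 8*(-13)) = w - 13*(1 + 104) = w - 13*105 = w - 1365 = -1365 + w)
(-23649 - 18314)*(x(-222, -223) + (-2979 - 20118)) = (-23649 - 18314)*((-1365 - 222) + (-2979 - 20118)) = -41963*(-1587 - 23097) = -41963*(-24684) = 1035814692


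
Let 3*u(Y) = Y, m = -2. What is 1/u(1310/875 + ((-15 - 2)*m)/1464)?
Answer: 384300/194759 ≈ 1.9732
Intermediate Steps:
u(Y) = Y/3
1/u(1310/875 + ((-15 - 2)*m)/1464) = 1/((1310/875 + ((-15 - 2)*(-2))/1464)/3) = 1/((1310*(1/875) - 17*(-2)*(1/1464))/3) = 1/((262/175 + 34*(1/1464))/3) = 1/((262/175 + 17/732)/3) = 1/((1/3)*(194759/128100)) = 1/(194759/384300) = 384300/194759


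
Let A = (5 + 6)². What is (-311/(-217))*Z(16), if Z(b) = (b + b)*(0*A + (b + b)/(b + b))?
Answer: 9952/217 ≈ 45.862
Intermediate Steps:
A = 121 (A = 11² = 121)
Z(b) = 2*b (Z(b) = (b + b)*(0*121 + (b + b)/(b + b)) = (2*b)*(0 + (2*b)/((2*b))) = (2*b)*(0 + (2*b)*(1/(2*b))) = (2*b)*(0 + 1) = (2*b)*1 = 2*b)
(-311/(-217))*Z(16) = (-311/(-217))*(2*16) = -311*(-1/217)*32 = (311/217)*32 = 9952/217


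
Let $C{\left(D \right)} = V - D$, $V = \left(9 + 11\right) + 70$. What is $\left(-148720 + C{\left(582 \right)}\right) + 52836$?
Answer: $-96376$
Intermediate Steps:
$V = 90$ ($V = 20 + 70 = 90$)
$C{\left(D \right)} = 90 - D$
$\left(-148720 + C{\left(582 \right)}\right) + 52836 = \left(-148720 + \left(90 - 582\right)\right) + 52836 = \left(-148720 - 492\right) + 52836 = -149212 + 52836 = -96376$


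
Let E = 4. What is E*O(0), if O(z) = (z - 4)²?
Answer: 64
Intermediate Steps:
O(z) = (-4 + z)²
E*O(0) = 4*(-4 + 0)² = 4*(-4)² = 4*16 = 64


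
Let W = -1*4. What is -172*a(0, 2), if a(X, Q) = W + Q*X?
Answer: 688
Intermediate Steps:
W = -4
a(X, Q) = -4 + Q*X
-172*a(0, 2) = -172*(-4 + 2*0) = -172*(-4 + 0) = -172*(-4) = 688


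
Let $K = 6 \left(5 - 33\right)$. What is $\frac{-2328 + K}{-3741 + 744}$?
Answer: $\frac{832}{999} \approx 0.83283$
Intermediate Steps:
$K = -168$ ($K = 6 \left(-28\right) = -168$)
$\frac{-2328 + K}{-3741 + 744} = \frac{-2328 - 168}{-3741 + 744} = - \frac{2496}{-2997} = \left(-2496\right) \left(- \frac{1}{2997}\right) = \frac{832}{999}$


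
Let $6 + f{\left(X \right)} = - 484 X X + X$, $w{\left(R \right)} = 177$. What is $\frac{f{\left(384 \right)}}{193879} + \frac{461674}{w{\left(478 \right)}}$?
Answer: $\frac{76876699744}{34316583} \approx 2240.2$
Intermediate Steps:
$f{\left(X \right)} = -6 + X - 484 X^{2}$ ($f{\left(X \right)} = -6 + \left(- 484 X X + X\right) = -6 - \left(- X + 484 X^{2}\right) = -6 + X - 484 X^{2}$)
$\frac{f{\left(384 \right)}}{193879} + \frac{461674}{w{\left(478 \right)}} = \frac{-6 + 384 - 484 \cdot 384^{2}}{193879} + \frac{461674}{177} = \left(-6 + 384 - 71368704\right) \frac{1}{193879} + 461674 \cdot \frac{1}{177} = \left(-6 + 384 - 71368704\right) \frac{1}{193879} + \frac{461674}{177} = \left(-71368326\right) \frac{1}{193879} + \frac{461674}{177} = - \frac{71368326}{193879} + \frac{461674}{177} = \frac{76876699744}{34316583}$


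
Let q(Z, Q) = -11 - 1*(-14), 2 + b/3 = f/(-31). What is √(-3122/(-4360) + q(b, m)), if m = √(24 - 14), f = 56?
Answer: √4415045/1090 ≈ 1.9277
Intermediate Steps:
m = √10 ≈ 3.1623
b = -354/31 (b = -6 + 3*(56/(-31)) = -6 + 3*(56*(-1/31)) = -6 + 3*(-56/31) = -6 - 168/31 = -354/31 ≈ -11.419)
q(Z, Q) = 3 (q(Z, Q) = -11 + 14 = 3)
√(-3122/(-4360) + q(b, m)) = √(-3122/(-4360) + 3) = √(-3122*(-1/4360) + 3) = √(1561/2180 + 3) = √(8101/2180) = √4415045/1090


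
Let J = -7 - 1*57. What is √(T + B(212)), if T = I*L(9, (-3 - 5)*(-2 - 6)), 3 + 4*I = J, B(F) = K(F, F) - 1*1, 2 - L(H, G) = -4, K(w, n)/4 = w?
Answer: √2986/2 ≈ 27.322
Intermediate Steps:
K(w, n) = 4*w
L(H, G) = 6 (L(H, G) = 2 - 1*(-4) = 2 + 4 = 6)
B(F) = -1 + 4*F (B(F) = 4*F - 1*1 = 4*F - 1 = -1 + 4*F)
J = -64 (J = -7 - 57 = -64)
I = -67/4 (I = -¾ + (¼)*(-64) = -¾ - 16 = -67/4 ≈ -16.750)
T = -201/2 (T = -67/4*6 = -201/2 ≈ -100.50)
√(T + B(212)) = √(-201/2 + (-1 + 4*212)) = √(-201/2 + (-1 + 848)) = √(-201/2 + 847) = √(1493/2) = √2986/2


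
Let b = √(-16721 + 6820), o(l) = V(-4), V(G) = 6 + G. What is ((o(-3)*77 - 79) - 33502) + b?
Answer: -33427 + I*√9901 ≈ -33427.0 + 99.504*I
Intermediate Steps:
o(l) = 2 (o(l) = 6 - 4 = 2)
b = I*√9901 (b = √(-9901) = I*√9901 ≈ 99.504*I)
((o(-3)*77 - 79) - 33502) + b = ((2*77 - 79) - 33502) + I*√9901 = ((154 - 79) - 33502) + I*√9901 = (75 - 33502) + I*√9901 = -33427 + I*√9901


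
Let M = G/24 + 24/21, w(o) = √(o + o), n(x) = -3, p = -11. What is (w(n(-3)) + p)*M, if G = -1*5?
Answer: -1727/168 + 157*I*√6/168 ≈ -10.28 + 2.2891*I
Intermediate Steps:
w(o) = √2*√o (w(o) = √(2*o) = √2*√o)
G = -5
M = 157/168 (M = -5/24 + 24/21 = -5*1/24 + 24*(1/21) = -5/24 + 8/7 = 157/168 ≈ 0.93452)
(w(n(-3)) + p)*M = (√2*√(-3) - 11)*(157/168) = (√2*(I*√3) - 11)*(157/168) = (I*√6 - 11)*(157/168) = (-11 + I*√6)*(157/168) = -1727/168 + 157*I*√6/168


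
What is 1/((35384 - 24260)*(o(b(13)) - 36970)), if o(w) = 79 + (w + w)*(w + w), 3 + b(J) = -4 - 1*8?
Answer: -1/400363884 ≈ -2.4977e-9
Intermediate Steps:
b(J) = -15 (b(J) = -3 + (-4 - 1*8) = -3 + (-4 - 8) = -3 - 12 = -15)
o(w) = 79 + 4*w² (o(w) = 79 + (2*w)*(2*w) = 79 + 4*w²)
1/((35384 - 24260)*(o(b(13)) - 36970)) = 1/((35384 - 24260)*((79 + 4*(-15)²) - 36970)) = 1/(11124*((79 + 4*225) - 36970)) = 1/(11124*((79 + 900) - 36970)) = 1/(11124*(979 - 36970)) = 1/(11124*(-35991)) = 1/(-400363884) = -1/400363884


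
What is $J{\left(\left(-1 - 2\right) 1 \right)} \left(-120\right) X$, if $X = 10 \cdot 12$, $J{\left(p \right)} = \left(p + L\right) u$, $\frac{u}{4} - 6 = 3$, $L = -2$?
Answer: $2592000$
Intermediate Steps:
$u = 36$ ($u = 24 + 4 \cdot 3 = 24 + 12 = 36$)
$J{\left(p \right)} = -72 + 36 p$ ($J{\left(p \right)} = \left(p - 2\right) 36 = \left(-2 + p\right) 36 = -72 + 36 p$)
$X = 120$
$J{\left(\left(-1 - 2\right) 1 \right)} \left(-120\right) X = \left(-72 + 36 \left(-1 - 2\right) 1\right) \left(-120\right) 120 = \left(-72 + 36 \left(\left(-3\right) 1\right)\right) \left(-120\right) 120 = \left(-72 + 36 \left(-3\right)\right) \left(-120\right) 120 = \left(-72 - 108\right) \left(-120\right) 120 = \left(-180\right) \left(-120\right) 120 = 21600 \cdot 120 = 2592000$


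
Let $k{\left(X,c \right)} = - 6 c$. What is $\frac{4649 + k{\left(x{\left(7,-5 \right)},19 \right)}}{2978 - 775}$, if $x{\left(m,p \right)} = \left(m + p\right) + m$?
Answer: $\frac{4535}{2203} \approx 2.0586$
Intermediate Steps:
$x{\left(m,p \right)} = p + 2 m$
$\frac{4649 + k{\left(x{\left(7,-5 \right)},19 \right)}}{2978 - 775} = \frac{4649 - 114}{2978 - 775} = \frac{4649 - 114}{2203} = 4535 \cdot \frac{1}{2203} = \frac{4535}{2203}$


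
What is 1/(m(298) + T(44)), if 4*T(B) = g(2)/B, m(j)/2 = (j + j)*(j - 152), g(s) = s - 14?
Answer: 44/7657405 ≈ 5.7461e-6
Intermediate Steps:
g(s) = -14 + s
m(j) = 4*j*(-152 + j) (m(j) = 2*((j + j)*(j - 152)) = 2*((2*j)*(-152 + j)) = 2*(2*j*(-152 + j)) = 4*j*(-152 + j))
T(B) = -3/B (T(B) = ((-14 + 2)/B)/4 = (-12/B)/4 = -3/B)
1/(m(298) + T(44)) = 1/(4*298*(-152 + 298) - 3/44) = 1/(4*298*146 - 3*1/44) = 1/(174032 - 3/44) = 1/(7657405/44) = 44/7657405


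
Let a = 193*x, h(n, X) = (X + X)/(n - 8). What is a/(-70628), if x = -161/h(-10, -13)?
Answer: 279657/918164 ≈ 0.30458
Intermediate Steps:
h(n, X) = 2*X/(-8 + n) (h(n, X) = (2*X)/(-8 + n) = 2*X/(-8 + n))
x = -1449/13 (x = -161/(2*(-13)/(-8 - 10)) = -161/(2*(-13)/(-18)) = -161/(2*(-13)*(-1/18)) = -161/13/9 = -161*9/13 = -1449/13 ≈ -111.46)
a = -279657/13 (a = 193*(-1449/13) = -279657/13 ≈ -21512.)
a/(-70628) = -279657/13/(-70628) = -279657/13*(-1/70628) = 279657/918164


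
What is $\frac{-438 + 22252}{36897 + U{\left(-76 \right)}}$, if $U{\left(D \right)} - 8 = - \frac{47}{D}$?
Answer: $\frac{1657864}{2804827} \approx 0.59107$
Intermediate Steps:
$U{\left(D \right)} = 8 - \frac{47}{D}$
$\frac{-438 + 22252}{36897 + U{\left(-76 \right)}} = \frac{-438 + 22252}{36897 + \left(8 - \frac{47}{-76}\right)} = \frac{21814}{36897 + \left(8 - - \frac{47}{76}\right)} = \frac{21814}{36897 + \left(8 + \frac{47}{76}\right)} = \frac{21814}{36897 + \frac{655}{76}} = \frac{21814}{\frac{2804827}{76}} = 21814 \cdot \frac{76}{2804827} = \frac{1657864}{2804827}$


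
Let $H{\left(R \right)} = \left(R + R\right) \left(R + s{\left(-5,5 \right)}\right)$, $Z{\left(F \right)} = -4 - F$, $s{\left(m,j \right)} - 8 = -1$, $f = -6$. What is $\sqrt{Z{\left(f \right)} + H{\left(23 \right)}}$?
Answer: $\sqrt{1382} \approx 37.175$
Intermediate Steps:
$s{\left(m,j \right)} = 7$ ($s{\left(m,j \right)} = 8 - 1 = 7$)
$H{\left(R \right)} = 2 R \left(7 + R\right)$ ($H{\left(R \right)} = \left(R + R\right) \left(R + 7\right) = 2 R \left(7 + R\right)$)
$\sqrt{Z{\left(f \right)} + H{\left(23 \right)}} = \sqrt{\left(-4 - -6\right) + 2 \cdot 23 \left(7 + 23\right)} = \sqrt{\left(-4 + 6\right) + 2 \cdot 23 \cdot 30} = \sqrt{2 + 1380} = \sqrt{1382}$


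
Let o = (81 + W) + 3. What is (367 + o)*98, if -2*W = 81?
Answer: 40229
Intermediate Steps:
W = -81/2 (W = -1/2*81 = -81/2 ≈ -40.500)
o = 87/2 (o = (81 - 81/2) + 3 = 81/2 + 3 = 87/2 ≈ 43.500)
(367 + o)*98 = (367 + 87/2)*98 = (821/2)*98 = 40229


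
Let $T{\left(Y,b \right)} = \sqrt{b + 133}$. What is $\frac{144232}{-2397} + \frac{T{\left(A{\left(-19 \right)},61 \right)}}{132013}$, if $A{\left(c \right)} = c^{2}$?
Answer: $- \frac{144232}{2397} + \frac{\sqrt{194}}{132013} \approx -60.172$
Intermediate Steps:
$T{\left(Y,b \right)} = \sqrt{133 + b}$
$\frac{144232}{-2397} + \frac{T{\left(A{\left(-19 \right)},61 \right)}}{132013} = \frac{144232}{-2397} + \frac{\sqrt{133 + 61}}{132013} = 144232 \left(- \frac{1}{2397}\right) + \sqrt{194} \cdot \frac{1}{132013} = - \frac{144232}{2397} + \frac{\sqrt{194}}{132013}$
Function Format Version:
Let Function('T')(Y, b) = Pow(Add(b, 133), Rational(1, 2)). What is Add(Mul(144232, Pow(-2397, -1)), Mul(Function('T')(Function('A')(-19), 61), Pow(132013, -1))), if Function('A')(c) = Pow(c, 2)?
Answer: Add(Rational(-144232, 2397), Mul(Rational(1, 132013), Pow(194, Rational(1, 2)))) ≈ -60.172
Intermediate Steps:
Function('T')(Y, b) = Pow(Add(133, b), Rational(1, 2))
Add(Mul(144232, Pow(-2397, -1)), Mul(Function('T')(Function('A')(-19), 61), Pow(132013, -1))) = Add(Mul(144232, Pow(-2397, -1)), Mul(Pow(Add(133, 61), Rational(1, 2)), Pow(132013, -1))) = Add(Mul(144232, Rational(-1, 2397)), Mul(Pow(194, Rational(1, 2)), Rational(1, 132013))) = Add(Rational(-144232, 2397), Mul(Rational(1, 132013), Pow(194, Rational(1, 2))))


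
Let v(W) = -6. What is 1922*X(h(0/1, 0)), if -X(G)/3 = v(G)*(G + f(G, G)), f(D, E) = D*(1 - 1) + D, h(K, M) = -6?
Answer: -415152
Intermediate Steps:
f(D, E) = D (f(D, E) = D*0 + D = 0 + D = D)
X(G) = 36*G (X(G) = -(-18)*(G + G) = -(-18)*2*G = -(-36)*G = 36*G)
1922*X(h(0/1, 0)) = 1922*(36*(-6)) = 1922*(-216) = -415152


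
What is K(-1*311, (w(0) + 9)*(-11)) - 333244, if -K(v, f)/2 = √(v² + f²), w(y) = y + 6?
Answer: -333244 - 2*√123946 ≈ -3.3395e+5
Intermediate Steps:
w(y) = 6 + y
K(v, f) = -2*√(f² + v²) (K(v, f) = -2*√(v² + f²) = -2*√(f² + v²))
K(-1*311, (w(0) + 9)*(-11)) - 333244 = -2*√((((6 + 0) + 9)*(-11))² + (-1*311)²) - 333244 = -2*√(((6 + 9)*(-11))² + (-311)²) - 333244 = -2*√((15*(-11))² + 96721) - 333244 = -2*√((-165)² + 96721) - 333244 = -2*√(27225 + 96721) - 333244 = -2*√123946 - 333244 = -333244 - 2*√123946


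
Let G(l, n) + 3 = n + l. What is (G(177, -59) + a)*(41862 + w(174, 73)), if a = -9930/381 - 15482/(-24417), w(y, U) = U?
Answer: 11647707463115/3100959 ≈ 3.7562e+6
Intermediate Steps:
G(l, n) = -3 + l + n (G(l, n) = -3 + (n + l) = -3 + (l + n) = -3 + l + n)
a = -78854056/3100959 (a = -9930*1/381 - 15482*(-1/24417) = -3310/127 + 15482/24417 = -78854056/3100959 ≈ -25.429)
(G(177, -59) + a)*(41862 + w(174, 73)) = ((-3 + 177 - 59) - 78854056/3100959)*(41862 + 73) = (115 - 78854056/3100959)*41935 = (277756229/3100959)*41935 = 11647707463115/3100959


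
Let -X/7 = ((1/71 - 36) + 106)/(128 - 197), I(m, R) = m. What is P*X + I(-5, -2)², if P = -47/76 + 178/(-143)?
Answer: 208817949/17747444 ≈ 11.766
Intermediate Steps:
P = -20249/10868 (P = -47*1/76 + 178*(-1/143) = -47/76 - 178/143 = -20249/10868 ≈ -1.8632)
X = 11599/1633 (X = -7*((1/71 - 36) + 106)/(128 - 197) = -7*((1/71 - 36) + 106)/(-69) = -7*(-2555/71 + 106)*(-1)/69 = -34797*(-1)/(71*69) = -7*(-1657/1633) = 11599/1633 ≈ 7.1029)
P*X + I(-5, -2)² = -20249/10868*11599/1633 + (-5)² = -234868151/17747444 + 25 = 208817949/17747444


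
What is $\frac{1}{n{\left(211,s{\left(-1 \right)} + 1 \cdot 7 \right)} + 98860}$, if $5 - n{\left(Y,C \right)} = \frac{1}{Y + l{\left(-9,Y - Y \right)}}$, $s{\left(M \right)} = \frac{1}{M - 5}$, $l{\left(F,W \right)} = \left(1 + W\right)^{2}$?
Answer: $\frac{212}{20959379} \approx 1.0115 \cdot 10^{-5}$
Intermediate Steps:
$s{\left(M \right)} = \frac{1}{-5 + M}$
$n{\left(Y,C \right)} = 5 - \frac{1}{1 + Y}$ ($n{\left(Y,C \right)} = 5 - \frac{1}{Y + \left(1 + \left(Y - Y\right)\right)^{2}} = 5 - \frac{1}{Y + \left(1 + 0\right)^{2}} = 5 - \frac{1}{Y + 1^{2}} = 5 - \frac{1}{Y + 1} = 5 - \frac{1}{1 + Y}$)
$\frac{1}{n{\left(211,s{\left(-1 \right)} + 1 \cdot 7 \right)} + 98860} = \frac{1}{\frac{4 + 5 \cdot 211}{1 + 211} + 98860} = \frac{1}{\frac{4 + 1055}{212} + 98860} = \frac{1}{\frac{1}{212} \cdot 1059 + 98860} = \frac{1}{\frac{1059}{212} + 98860} = \frac{1}{\frac{20959379}{212}} = \frac{212}{20959379}$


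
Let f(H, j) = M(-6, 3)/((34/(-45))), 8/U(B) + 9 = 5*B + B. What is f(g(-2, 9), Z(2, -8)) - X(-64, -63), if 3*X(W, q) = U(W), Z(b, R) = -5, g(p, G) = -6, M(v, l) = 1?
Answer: -52783/40086 ≈ -1.3167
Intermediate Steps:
U(B) = 8/(-9 + 6*B) (U(B) = 8/(-9 + (5*B + B)) = 8/(-9 + 6*B))
X(W, q) = 8/(9*(-3 + 2*W)) (X(W, q) = (8/(3*(-3 + 2*W)))/3 = 8/(9*(-3 + 2*W)))
f(H, j) = -45/34 (f(H, j) = 1/(34/(-45)) = 1/(34*(-1/45)) = 1/(-34/45) = 1*(-45/34) = -45/34)
f(g(-2, 9), Z(2, -8)) - X(-64, -63) = -45/34 - 8/(9*(-3 + 2*(-64))) = -45/34 - 8/(9*(-3 - 128)) = -45/34 - 8/(9*(-131)) = -45/34 - 8*(-1)/(9*131) = -45/34 - 1*(-8/1179) = -45/34 + 8/1179 = -52783/40086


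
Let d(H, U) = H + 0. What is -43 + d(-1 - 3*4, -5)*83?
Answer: -1122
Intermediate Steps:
d(H, U) = H
-43 + d(-1 - 3*4, -5)*83 = -43 + (-1 - 3*4)*83 = -43 + (-1 - 12)*83 = -43 - 13*83 = -43 - 1079 = -1122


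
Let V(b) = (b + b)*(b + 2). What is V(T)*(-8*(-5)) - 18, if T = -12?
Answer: 9582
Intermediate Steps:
V(b) = 2*b*(2 + b) (V(b) = (2*b)*(2 + b) = 2*b*(2 + b))
V(T)*(-8*(-5)) - 18 = (2*(-12)*(2 - 12))*(-8*(-5)) - 18 = (2*(-12)*(-10))*40 - 18 = 240*40 - 18 = 9600 - 18 = 9582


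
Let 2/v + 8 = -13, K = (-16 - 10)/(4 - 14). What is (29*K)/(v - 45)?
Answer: -7917/4735 ≈ -1.6720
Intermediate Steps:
K = 13/5 (K = -26/(-10) = -26*(-1/10) = 13/5 ≈ 2.6000)
v = -2/21 (v = 2/(-8 - 13) = 2/(-21) = 2*(-1/21) = -2/21 ≈ -0.095238)
(29*K)/(v - 45) = (29*(13/5))/(-2/21 - 45) = 377/(5*(-947/21)) = (377/5)*(-21/947) = -7917/4735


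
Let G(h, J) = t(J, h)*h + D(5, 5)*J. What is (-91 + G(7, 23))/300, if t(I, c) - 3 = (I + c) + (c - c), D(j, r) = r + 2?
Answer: 301/300 ≈ 1.0033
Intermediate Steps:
D(j, r) = 2 + r
t(I, c) = 3 + I + c (t(I, c) = 3 + ((I + c) + (c - c)) = 3 + ((I + c) + 0) = 3 + (I + c) = 3 + I + c)
G(h, J) = 7*J + h*(3 + J + h) (G(h, J) = (3 + J + h)*h + (2 + 5)*J = h*(3 + J + h) + 7*J = 7*J + h*(3 + J + h))
(-91 + G(7, 23))/300 = (-91 + (7*23 + 7*(3 + 23 + 7)))/300 = (-91 + (161 + 7*33))/300 = (-91 + (161 + 231))/300 = (-91 + 392)/300 = (1/300)*301 = 301/300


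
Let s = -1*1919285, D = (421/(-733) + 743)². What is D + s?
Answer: -735059255161/537289 ≈ -1.3681e+6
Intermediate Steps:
D = 296151463204/537289 (D = (421*(-1/733) + 743)² = (-421/733 + 743)² = (544198/733)² = 296151463204/537289 ≈ 5.5120e+5)
s = -1919285
D + s = 296151463204/537289 - 1919285 = -735059255161/537289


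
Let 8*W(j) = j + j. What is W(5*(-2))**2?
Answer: 25/4 ≈ 6.2500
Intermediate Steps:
W(j) = j/4 (W(j) = (j + j)/8 = (2*j)/8 = j/4)
W(5*(-2))**2 = ((5*(-2))/4)**2 = ((1/4)*(-10))**2 = (-5/2)**2 = 25/4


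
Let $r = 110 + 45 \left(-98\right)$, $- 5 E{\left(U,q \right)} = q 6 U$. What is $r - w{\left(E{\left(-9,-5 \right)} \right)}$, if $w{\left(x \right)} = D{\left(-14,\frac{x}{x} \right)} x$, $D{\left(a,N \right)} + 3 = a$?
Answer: $-5218$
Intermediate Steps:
$E{\left(U,q \right)} = - \frac{6 U q}{5}$ ($E{\left(U,q \right)} = - \frac{q 6 U}{5} = - \frac{6 q U}{5} = - \frac{6 U q}{5}$)
$D{\left(a,N \right)} = -3 + a$
$w{\left(x \right)} = - 17 x$ ($w{\left(x \right)} = \left(-3 - 14\right) x = - 17 x$)
$r = -4300$ ($r = 110 - 4410 = -4300$)
$r - w{\left(E{\left(-9,-5 \right)} \right)} = -4300 - - 17 \left(\left(- \frac{6}{5}\right) \left(-9\right) \left(-5\right)\right) = -4300 - \left(-17\right) \left(-54\right) = -4300 - 918 = -5218$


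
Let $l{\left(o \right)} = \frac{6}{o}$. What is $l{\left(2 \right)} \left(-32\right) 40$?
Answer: $-3840$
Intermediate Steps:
$l{\left(2 \right)} \left(-32\right) 40 = \frac{6}{2} \left(-32\right) 40 = 6 \cdot \frac{1}{2} \left(-32\right) 40 = 3 \left(-32\right) 40 = \left(-96\right) 40 = -3840$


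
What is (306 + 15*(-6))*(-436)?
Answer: -94176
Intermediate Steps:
(306 + 15*(-6))*(-436) = (306 - 90)*(-436) = 216*(-436) = -94176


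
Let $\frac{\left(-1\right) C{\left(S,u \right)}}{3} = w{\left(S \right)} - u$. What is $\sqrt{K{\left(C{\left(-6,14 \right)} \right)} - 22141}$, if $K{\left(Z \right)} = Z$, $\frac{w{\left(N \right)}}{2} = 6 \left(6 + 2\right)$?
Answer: $i \sqrt{22387} \approx 149.62 i$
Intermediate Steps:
$w{\left(N \right)} = 96$ ($w{\left(N \right)} = 2 \cdot 6 \left(6 + 2\right) = 2 \cdot 6 \cdot 8 = 2 \cdot 48 = 96$)
$C{\left(S,u \right)} = -288 + 3 u$ ($C{\left(S,u \right)} = - 3 \left(96 - u\right) = -288 + 3 u$)
$\sqrt{K{\left(C{\left(-6,14 \right)} \right)} - 22141} = \sqrt{\left(-288 + 3 \cdot 14\right) - 22141} = \sqrt{\left(-288 + 42\right) - 22141} = \sqrt{-246 - 22141} = \sqrt{-22387} = i \sqrt{22387}$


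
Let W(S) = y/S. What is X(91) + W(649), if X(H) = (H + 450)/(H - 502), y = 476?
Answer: -155473/266739 ≈ -0.58287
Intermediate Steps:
X(H) = (450 + H)/(-502 + H)
W(S) = 476/S
X(91) + W(649) = (450 + 91)/(-502 + 91) + 476/649 = 541/(-411) + 476*(1/649) = -1/411*541 + 476/649 = -541/411 + 476/649 = -155473/266739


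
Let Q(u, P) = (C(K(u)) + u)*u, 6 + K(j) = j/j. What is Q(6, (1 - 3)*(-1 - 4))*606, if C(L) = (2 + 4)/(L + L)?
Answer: 98172/5 ≈ 19634.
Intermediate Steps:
K(j) = -5 (K(j) = -6 + j/j = -6 + 1 = -5)
C(L) = 3/L (C(L) = 6/((2*L)) = 6*(1/(2*L)) = 3/L)
Q(u, P) = u*(-⅗ + u) (Q(u, P) = (3/(-5) + u)*u = (3*(-⅕) + u)*u = (-⅗ + u)*u = u*(-⅗ + u))
Q(6, (1 - 3)*(-1 - 4))*606 = ((⅕)*6*(-3 + 5*6))*606 = ((⅕)*6*(-3 + 30))*606 = ((⅕)*6*27)*606 = (162/5)*606 = 98172/5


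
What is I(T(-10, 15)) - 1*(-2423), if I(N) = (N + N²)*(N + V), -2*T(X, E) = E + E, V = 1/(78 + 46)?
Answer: -44969/62 ≈ -725.31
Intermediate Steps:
V = 1/124 ≈ 0.0080645
T(X, E) = -E (T(X, E) = -(E + E)/2 = -E)
I(N) = (1/124 + N)*(N + N²) (I(N) = (N + N²)*(N + 1/124) = (N + N²)*(1/124 + N) = (1/124 + N)*(N + N²))
I(T(-10, 15)) - 1*(-2423) = (-1*15)*(1 + 124*(-1*15)² + 125*(-1*15))/124 - 1*(-2423) = (1/124)*(-15)*(1 + 124*(-15)² + 125*(-15)) + 2423 = (1/124)*(-15)*(1 + 124*225 - 1875) + 2423 = (1/124)*(-15)*(1 + 27900 - 1875) + 2423 = (1/124)*(-15)*26026 + 2423 = -195195/62 + 2423 = -44969/62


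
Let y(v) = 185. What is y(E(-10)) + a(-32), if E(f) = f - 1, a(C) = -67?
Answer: 118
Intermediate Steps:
E(f) = -1 + f
y(E(-10)) + a(-32) = 185 - 67 = 118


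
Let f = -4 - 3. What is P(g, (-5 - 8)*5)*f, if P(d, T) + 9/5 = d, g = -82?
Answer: 2933/5 ≈ 586.60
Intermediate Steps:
P(d, T) = -9/5 + d
f = -7
P(g, (-5 - 8)*5)*f = (-9/5 - 82)*(-7) = -419/5*(-7) = 2933/5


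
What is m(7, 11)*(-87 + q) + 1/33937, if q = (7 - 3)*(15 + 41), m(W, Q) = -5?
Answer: -23246844/33937 ≈ -685.00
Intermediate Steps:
q = 224 (q = 4*56 = 224)
m(7, 11)*(-87 + q) + 1/33937 = -5*(-87 + 224) + 1/33937 = -5*137 + 1/33937 = -685 + 1/33937 = -23246844/33937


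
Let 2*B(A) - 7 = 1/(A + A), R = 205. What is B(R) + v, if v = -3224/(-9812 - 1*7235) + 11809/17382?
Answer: 530866886777/121487491140 ≈ 4.3697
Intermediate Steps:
v = 257347591/296310954 (v = -3224/(-9812 - 7235) + 11809*(1/17382) = -3224/(-17047) + 11809/17382 = -3224*(-1/17047) + 11809/17382 = 3224/17047 + 11809/17382 = 257347591/296310954 ≈ 0.86851)
B(A) = 7/2 + 1/(4*A) (B(A) = 7/2 + 1/(2*(A + A)) = 7/2 + 1/(2*((2*A))) = 7/2 + (1/(2*A))/2 = 7/2 + 1/(4*A))
B(R) + v = (¼)*(1 + 14*205)/205 + 257347591/296310954 = (¼)*(1/205)*(1 + 2870) + 257347591/296310954 = (¼)*(1/205)*2871 + 257347591/296310954 = 2871/820 + 257347591/296310954 = 530866886777/121487491140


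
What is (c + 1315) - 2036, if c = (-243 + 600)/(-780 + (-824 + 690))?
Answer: -659351/914 ≈ -721.39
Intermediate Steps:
c = -357/914 (c = 357/(-780 - 134) = 357/(-914) = 357*(-1/914) = -357/914 ≈ -0.39059)
(c + 1315) - 2036 = (-357/914 + 1315) - 2036 = 1201553/914 - 2036 = -659351/914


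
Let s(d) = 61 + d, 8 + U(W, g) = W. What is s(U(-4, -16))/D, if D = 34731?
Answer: 49/34731 ≈ 0.0014108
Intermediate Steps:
U(W, g) = -8 + W
s(U(-4, -16))/D = (61 + (-8 - 4))/34731 = (61 - 12)*(1/34731) = 49*(1/34731) = 49/34731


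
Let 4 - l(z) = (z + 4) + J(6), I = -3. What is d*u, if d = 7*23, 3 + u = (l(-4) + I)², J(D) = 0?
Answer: -322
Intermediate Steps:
l(z) = -z (l(z) = 4 - ((z + 4) + 0) = 4 - ((4 + z) + 0) = 4 - (4 + z) = 4 + (-4 - z) = -z)
u = -2 (u = -3 + (-1*(-4) - 3)² = -3 + (4 - 3)² = -3 + 1² = -3 + 1 = -2)
d = 161
d*u = 161*(-2) = -322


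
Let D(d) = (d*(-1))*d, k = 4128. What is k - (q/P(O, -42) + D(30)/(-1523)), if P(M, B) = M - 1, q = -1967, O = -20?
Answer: 18430169/4569 ≈ 4033.7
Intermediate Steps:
P(M, B) = -1 + M
D(d) = -d**2 (D(d) = (-d)*d = -d**2)
k - (q/P(O, -42) + D(30)/(-1523)) = 4128 - (-1967/(-1 - 20) - 1*30**2/(-1523)) = 4128 - (-1967/(-21) - 1*900*(-1/1523)) = 4128 - (-1967*(-1/21) - 900*(-1/1523)) = 4128 - (281/3 + 900/1523) = 4128 - 1*430663/4569 = 4128 - 430663/4569 = 18430169/4569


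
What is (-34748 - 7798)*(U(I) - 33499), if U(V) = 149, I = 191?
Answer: 1418909100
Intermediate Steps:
(-34748 - 7798)*(U(I) - 33499) = (-34748 - 7798)*(149 - 33499) = -42546*(-33350) = 1418909100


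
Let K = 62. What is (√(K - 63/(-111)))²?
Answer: 2315/37 ≈ 62.568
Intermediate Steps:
(√(K - 63/(-111)))² = (√(62 - 63/(-111)))² = (√(62 - 63*(-1/111)))² = (√(62 + 21/37))² = (√(2315/37))² = (√85655/37)² = 2315/37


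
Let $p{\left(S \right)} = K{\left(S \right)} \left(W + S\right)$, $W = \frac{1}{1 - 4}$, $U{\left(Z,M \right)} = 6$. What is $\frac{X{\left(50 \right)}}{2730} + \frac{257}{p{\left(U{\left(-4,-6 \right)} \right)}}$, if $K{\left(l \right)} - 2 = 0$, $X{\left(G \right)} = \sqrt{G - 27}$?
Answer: $\frac{771}{34} + \frac{\sqrt{23}}{2730} \approx 22.678$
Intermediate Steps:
$X{\left(G \right)} = \sqrt{-27 + G}$
$K{\left(l \right)} = 2$ ($K{\left(l \right)} = 2 + 0 = 2$)
$W = - \frac{1}{3}$ ($W = \frac{1}{1 - 4} = \frac{1}{-3} = - \frac{1}{3} \approx -0.33333$)
$p{\left(S \right)} = - \frac{2}{3} + 2 S$ ($p{\left(S \right)} = 2 \left(- \frac{1}{3} + S\right) = - \frac{2}{3} + 2 S$)
$\frac{X{\left(50 \right)}}{2730} + \frac{257}{p{\left(U{\left(-4,-6 \right)} \right)}} = \frac{\sqrt{-27 + 50}}{2730} + \frac{257}{- \frac{2}{3} + 2 \cdot 6} = \sqrt{23} \cdot \frac{1}{2730} + \frac{257}{- \frac{2}{3} + 12} = \frac{\sqrt{23}}{2730} + \frac{257}{\frac{34}{3}} = \frac{\sqrt{23}}{2730} + 257 \cdot \frac{3}{34} = \frac{\sqrt{23}}{2730} + \frac{771}{34} = \frac{771}{34} + \frac{\sqrt{23}}{2730}$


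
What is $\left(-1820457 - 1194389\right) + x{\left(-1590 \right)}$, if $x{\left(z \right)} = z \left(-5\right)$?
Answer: $-3006896$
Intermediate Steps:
$x{\left(z \right)} = - 5 z$
$\left(-1820457 - 1194389\right) + x{\left(-1590 \right)} = \left(-1820457 - 1194389\right) - -7950 = -3014846 + 7950 = -3006896$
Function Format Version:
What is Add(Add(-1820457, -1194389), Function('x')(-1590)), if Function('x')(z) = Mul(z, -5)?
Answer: -3006896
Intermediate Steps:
Function('x')(z) = Mul(-5, z)
Add(Add(-1820457, -1194389), Function('x')(-1590)) = Add(Add(-1820457, -1194389), Mul(-5, -1590)) = Add(-3014846, 7950) = -3006896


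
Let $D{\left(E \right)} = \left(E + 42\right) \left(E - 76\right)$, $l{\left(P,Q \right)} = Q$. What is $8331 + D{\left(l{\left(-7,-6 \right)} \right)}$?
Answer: $5379$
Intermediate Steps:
$D{\left(E \right)} = \left(-76 + E\right) \left(42 + E\right)$ ($D{\left(E \right)} = \left(42 + E\right) \left(-76 + E\right) = \left(-76 + E\right) \left(42 + E\right)$)
$8331 + D{\left(l{\left(-7,-6 \right)} \right)} = 8331 - \left(2988 - 36\right) = 8331 + \left(-3192 + 36 + 204\right) = 8331 - 2952 = 5379$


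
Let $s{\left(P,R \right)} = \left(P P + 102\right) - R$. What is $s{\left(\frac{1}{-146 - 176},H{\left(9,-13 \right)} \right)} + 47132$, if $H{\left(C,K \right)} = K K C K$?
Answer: $\frac{6947553789}{103684} \approx 67007.0$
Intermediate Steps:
$H{\left(C,K \right)} = C K^{3}$ ($H{\left(C,K \right)} = K C K K = K C K^{2} = C K^{3}$)
$s{\left(P,R \right)} = 102 + P^{2} - R$ ($s{\left(P,R \right)} = \left(P^{2} + 102\right) - R = \left(102 + P^{2}\right) - R = 102 + P^{2} - R$)
$s{\left(\frac{1}{-146 - 176},H{\left(9,-13 \right)} \right)} + 47132 = \left(102 + \left(\frac{1}{-146 - 176}\right)^{2} - 9 \left(-13\right)^{3}\right) + 47132 = \left(102 + \left(\frac{1}{-322}\right)^{2} - 9 \left(-2197\right)\right) + 47132 = \left(102 + \left(- \frac{1}{322}\right)^{2} - -19773\right) + 47132 = \left(102 + \frac{1}{103684} + 19773\right) + 47132 = \frac{2060719501}{103684} + 47132 = \frac{6947553789}{103684}$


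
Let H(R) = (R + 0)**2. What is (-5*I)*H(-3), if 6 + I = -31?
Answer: 1665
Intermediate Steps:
I = -37 (I = -6 - 31 = -37)
H(R) = R**2
(-5*I)*H(-3) = -5*(-37)*(-3)**2 = 185*9 = 1665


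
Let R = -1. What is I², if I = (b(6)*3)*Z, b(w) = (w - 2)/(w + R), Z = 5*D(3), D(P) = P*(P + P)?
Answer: 46656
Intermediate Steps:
D(P) = 2*P² (D(P) = P*(2*P) = 2*P²)
Z = 90 (Z = 5*(2*3²) = 5*(2*9) = 5*18 = 90)
b(w) = (-2 + w)/(-1 + w) (b(w) = (w - 2)/(w - 1) = (-2 + w)/(-1 + w))
I = 216 (I = (((-2 + 6)/(-1 + 6))*3)*90 = ((4/5)*3)*90 = (((⅕)*4)*3)*90 = ((⅘)*3)*90 = (12/5)*90 = 216)
I² = 216² = 46656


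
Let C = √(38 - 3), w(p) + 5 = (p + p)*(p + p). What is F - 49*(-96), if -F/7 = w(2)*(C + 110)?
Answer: -3766 - 77*√35 ≈ -4221.5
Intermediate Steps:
w(p) = -5 + 4*p² (w(p) = -5 + (p + p)*(p + p) = -5 + (2*p)*(2*p) = -5 + 4*p²)
C = √35 ≈ 5.9161
F = -8470 - 77*√35 (F = -7*(-5 + 4*2²)*(√35 + 110) = -7*(-5 + 4*4)*(110 + √35) = -7*(-5 + 16)*(110 + √35) = -77*(110 + √35) = -7*(1210 + 11*√35) = -8470 - 77*√35 ≈ -8925.5)
F - 49*(-96) = (-8470 - 77*√35) - 49*(-96) = (-8470 - 77*√35) - 1*(-4704) = (-8470 - 77*√35) + 4704 = -3766 - 77*√35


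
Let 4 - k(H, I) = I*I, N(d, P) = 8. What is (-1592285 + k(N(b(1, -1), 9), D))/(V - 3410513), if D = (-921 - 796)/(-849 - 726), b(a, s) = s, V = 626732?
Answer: 3949855003714/6905516743125 ≈ 0.57199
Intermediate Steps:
D = 1717/1575 (D = -1717/(-1575) = -1717*(-1/1575) = 1717/1575 ≈ 1.0902)
k(H, I) = 4 - I² (k(H, I) = 4 - I*I = 4 - I²)
(-1592285 + k(N(b(1, -1), 9), D))/(V - 3410513) = (-1592285 + (4 - (1717/1575)²))/(626732 - 3410513) = (-1592285 + (4 - 1*2948089/2480625))/(-2783781) = (-1592285 + (4 - 2948089/2480625))*(-1/2783781) = (-1592285 + 6974411/2480625)*(-1/2783781) = -3949855003714/2480625*(-1/2783781) = 3949855003714/6905516743125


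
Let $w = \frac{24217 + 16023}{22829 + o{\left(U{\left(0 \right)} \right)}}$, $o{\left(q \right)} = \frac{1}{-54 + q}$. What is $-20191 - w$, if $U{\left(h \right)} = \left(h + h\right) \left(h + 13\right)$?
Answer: $- \frac{4978586215}{246553} \approx -20193.0$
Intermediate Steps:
$U{\left(h \right)} = 2 h \left(13 + h\right)$
$w = \frac{434592}{246553}$ ($w = \frac{24217 + 16023}{22829 + \frac{1}{-54 + 2 \cdot 0 \left(13 + 0\right)}} = \frac{40240}{22829 + \frac{1}{-54 + 2 \cdot 0 \cdot 13}} = \frac{40240}{22829 + \frac{1}{-54 + 0}} = \frac{40240}{22829 + \frac{1}{-54}} = \frac{40240}{22829 - \frac{1}{54}} = \frac{40240}{\frac{1232765}{54}} = 40240 \cdot \frac{54}{1232765} = \frac{434592}{246553} \approx 1.7627$)
$-20191 - w = -20191 - \frac{434592}{246553} = - \frac{4978586215}{246553}$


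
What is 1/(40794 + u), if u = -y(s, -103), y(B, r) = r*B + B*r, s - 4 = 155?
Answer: 1/73548 ≈ 1.3597e-5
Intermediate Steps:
s = 159 (s = 4 + 155 = 159)
y(B, r) = 2*B*r (y(B, r) = B*r + B*r = 2*B*r)
u = 32754 (u = -2*159*(-103) = -1*(-32754) = 32754)
1/(40794 + u) = 1/(40794 + 32754) = 1/73548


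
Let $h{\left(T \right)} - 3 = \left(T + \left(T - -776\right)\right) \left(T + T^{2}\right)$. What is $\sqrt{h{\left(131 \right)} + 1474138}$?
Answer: $\sqrt{19423237} \approx 4407.2$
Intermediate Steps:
$h{\left(T \right)} = 3 + \left(776 + 2 T\right) \left(T + T^{2}\right)$ ($h{\left(T \right)} = 3 + \left(T + \left(T - -776\right)\right) \left(T + T^{2}\right) = 3 + \left(T + \left(T + 776\right)\right) \left(T + T^{2}\right) = 3 + \left(T + \left(776 + T\right)\right) \left(T + T^{2}\right) = 3 + \left(776 + 2 T\right) \left(T + T^{2}\right)$)
$\sqrt{h{\left(131 \right)} + 1474138} = \sqrt{\left(3 + 2 \cdot 131^{3} + 776 \cdot 131 + 778 \cdot 131^{2}\right) + 1474138} = \sqrt{\left(3 + 2 \cdot 2248091 + 101656 + 778 \cdot 17161\right) + 1474138} = \sqrt{\left(3 + 4496182 + 101656 + 13351258\right) + 1474138} = \sqrt{17949099 + 1474138} = \sqrt{19423237}$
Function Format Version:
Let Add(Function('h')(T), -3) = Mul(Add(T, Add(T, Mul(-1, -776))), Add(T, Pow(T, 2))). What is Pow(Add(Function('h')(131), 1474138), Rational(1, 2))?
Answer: Pow(19423237, Rational(1, 2)) ≈ 4407.2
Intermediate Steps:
Function('h')(T) = Add(3, Mul(Add(776, Mul(2, T)), Add(T, Pow(T, 2)))) (Function('h')(T) = Add(3, Mul(Add(T, Add(T, Mul(-1, -776))), Add(T, Pow(T, 2)))) = Add(3, Mul(Add(T, Add(T, 776)), Add(T, Pow(T, 2)))) = Add(3, Mul(Add(T, Add(776, T)), Add(T, Pow(T, 2)))) = Add(3, Mul(Add(776, Mul(2, T)), Add(T, Pow(T, 2)))))
Pow(Add(Function('h')(131), 1474138), Rational(1, 2)) = Pow(Add(Add(3, Mul(2, Pow(131, 3)), Mul(776, 131), Mul(778, Pow(131, 2))), 1474138), Rational(1, 2)) = Pow(Add(Add(3, Mul(2, 2248091), 101656, Mul(778, 17161)), 1474138), Rational(1, 2)) = Pow(Add(Add(3, 4496182, 101656, 13351258), 1474138), Rational(1, 2)) = Pow(Add(17949099, 1474138), Rational(1, 2)) = Pow(19423237, Rational(1, 2))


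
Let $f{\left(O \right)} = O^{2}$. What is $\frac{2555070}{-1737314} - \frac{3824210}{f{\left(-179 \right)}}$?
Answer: $- \frac{3362860284905}{27832638937} \approx -120.82$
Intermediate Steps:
$\frac{2555070}{-1737314} - \frac{3824210}{f{\left(-179 \right)}} = \frac{2555070}{-1737314} - \frac{3824210}{\left(-179\right)^{2}} = 2555070 \left(- \frac{1}{1737314}\right) - \frac{3824210}{32041} = - \frac{1277535}{868657} - \frac{3824210}{32041} = - \frac{3362860284905}{27832638937}$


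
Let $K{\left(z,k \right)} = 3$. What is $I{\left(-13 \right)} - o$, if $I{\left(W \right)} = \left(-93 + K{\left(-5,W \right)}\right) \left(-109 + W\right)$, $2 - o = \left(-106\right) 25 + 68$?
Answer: $8396$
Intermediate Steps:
$o = 2584$ ($o = 2 - \left(\left(-106\right) 25 + 68\right) = 2 - \left(-2650 + 68\right) = 2 - -2582 = 2 + 2582 = 2584$)
$I{\left(W \right)} = 9810 - 90 W$ ($I{\left(W \right)} = \left(-93 + 3\right) \left(-109 + W\right) = - 90 \left(-109 + W\right) = 9810 - 90 W$)
$I{\left(-13 \right)} - o = \left(9810 - -1170\right) - 2584 = \left(9810 + 1170\right) - 2584 = 10980 - 2584 = 8396$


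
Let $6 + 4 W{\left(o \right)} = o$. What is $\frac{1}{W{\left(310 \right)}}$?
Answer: $\frac{1}{76} \approx 0.013158$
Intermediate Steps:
$W{\left(o \right)} = - \frac{3}{2} + \frac{o}{4}$
$\frac{1}{W{\left(310 \right)}} = \frac{1}{- \frac{3}{2} + \frac{1}{4} \cdot 310} = \frac{1}{- \frac{3}{2} + \frac{155}{2}} = \frac{1}{76}$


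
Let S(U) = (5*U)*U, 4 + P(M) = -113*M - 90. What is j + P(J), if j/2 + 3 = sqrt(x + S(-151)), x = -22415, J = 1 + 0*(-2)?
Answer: -213 + 2*sqrt(91590) ≈ 392.28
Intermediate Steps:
J = 1 (J = 1 + 0 = 1)
P(M) = -94 - 113*M (P(M) = -4 + (-113*M - 90) = -4 + (-90 - 113*M) = -94 - 113*M)
S(U) = 5*U**2
j = -6 + 2*sqrt(91590) (j = -6 + 2*sqrt(-22415 + 5*(-151)**2) = -6 + 2*sqrt(-22415 + 5*22801) = -6 + 2*sqrt(-22415 + 114005) = -6 + 2*sqrt(91590) ≈ 599.28)
j + P(J) = (-6 + 2*sqrt(91590)) + (-94 - 113*1) = (-6 + 2*sqrt(91590)) + (-94 - 113) = (-6 + 2*sqrt(91590)) - 207 = -213 + 2*sqrt(91590)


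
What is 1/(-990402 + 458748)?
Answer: -1/531654 ≈ -1.8809e-6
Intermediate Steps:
1/(-990402 + 458748) = 1/(-531654) = -1/531654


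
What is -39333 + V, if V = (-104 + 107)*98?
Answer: -39039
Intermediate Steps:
V = 294 (V = 3*98 = 294)
-39333 + V = -39333 + 294 = -39039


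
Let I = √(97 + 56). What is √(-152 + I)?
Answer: √(-152 + 3*√17) ≈ 11.817*I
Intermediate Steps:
I = 3*√17 (I = √153 = 3*√17 ≈ 12.369)
√(-152 + I) = √(-152 + 3*√17)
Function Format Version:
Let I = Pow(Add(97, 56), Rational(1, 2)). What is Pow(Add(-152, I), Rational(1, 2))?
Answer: Pow(Add(-152, Mul(3, Pow(17, Rational(1, 2)))), Rational(1, 2)) ≈ Mul(11.817, I)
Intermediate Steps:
I = Mul(3, Pow(17, Rational(1, 2))) (I = Pow(153, Rational(1, 2)) = Mul(3, Pow(17, Rational(1, 2))) ≈ 12.369)
Pow(Add(-152, I), Rational(1, 2)) = Pow(Add(-152, Mul(3, Pow(17, Rational(1, 2)))), Rational(1, 2))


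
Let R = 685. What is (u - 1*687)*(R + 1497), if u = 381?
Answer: -667692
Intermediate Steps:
(u - 1*687)*(R + 1497) = (381 - 1*687)*(685 + 1497) = (381 - 687)*2182 = -306*2182 = -667692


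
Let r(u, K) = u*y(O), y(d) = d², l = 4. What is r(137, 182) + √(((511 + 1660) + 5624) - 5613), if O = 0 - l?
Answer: 2192 + √2182 ≈ 2238.7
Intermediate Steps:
O = -4 (O = 0 - 1*4 = 0 - 4 = -4)
r(u, K) = 16*u (r(u, K) = u*(-4)² = u*16 = 16*u)
r(137, 182) + √(((511 + 1660) + 5624) - 5613) = 16*137 + √(((511 + 1660) + 5624) - 5613) = 2192 + √((2171 + 5624) - 5613) = 2192 + √(7795 - 5613) = 2192 + √2182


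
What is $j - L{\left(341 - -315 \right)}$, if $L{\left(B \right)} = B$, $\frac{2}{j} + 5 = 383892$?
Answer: $- \frac{251829870}{383887} \approx -656.0$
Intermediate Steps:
$j = \frac{2}{383887}$ ($j = \frac{2}{-5 + 383892} = \frac{2}{383887} \approx 5.2099 \cdot 10^{-6}$)
$j - L{\left(341 - -315 \right)} = \frac{2}{383887} - \left(341 - -315\right) = \frac{2}{383887} - \left(341 + 315\right) = \frac{2}{383887} - 656 = - \frac{251829870}{383887}$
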